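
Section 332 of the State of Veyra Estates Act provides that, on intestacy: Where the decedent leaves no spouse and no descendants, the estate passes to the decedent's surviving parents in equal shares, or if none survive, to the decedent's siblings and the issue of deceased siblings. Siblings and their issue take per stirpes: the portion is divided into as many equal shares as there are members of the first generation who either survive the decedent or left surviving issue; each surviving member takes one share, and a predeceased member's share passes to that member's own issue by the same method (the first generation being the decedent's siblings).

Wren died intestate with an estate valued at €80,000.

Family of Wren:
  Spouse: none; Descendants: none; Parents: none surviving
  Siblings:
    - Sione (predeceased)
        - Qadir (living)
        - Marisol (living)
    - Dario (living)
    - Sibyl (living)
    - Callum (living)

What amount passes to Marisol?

The entire €80,000 passes to the siblings and their issue.
That amount (€80,000) is divided into 4 shares of €20,000: Dario, Sibyl, and Callum each take €20,000; Sione's €20,000 share passes to Sione's issue.
Sione's share (€20,000) is divided into 2 shares of €10,000: Qadir and Marisol each take €10,000.

Marisol receives €10,000.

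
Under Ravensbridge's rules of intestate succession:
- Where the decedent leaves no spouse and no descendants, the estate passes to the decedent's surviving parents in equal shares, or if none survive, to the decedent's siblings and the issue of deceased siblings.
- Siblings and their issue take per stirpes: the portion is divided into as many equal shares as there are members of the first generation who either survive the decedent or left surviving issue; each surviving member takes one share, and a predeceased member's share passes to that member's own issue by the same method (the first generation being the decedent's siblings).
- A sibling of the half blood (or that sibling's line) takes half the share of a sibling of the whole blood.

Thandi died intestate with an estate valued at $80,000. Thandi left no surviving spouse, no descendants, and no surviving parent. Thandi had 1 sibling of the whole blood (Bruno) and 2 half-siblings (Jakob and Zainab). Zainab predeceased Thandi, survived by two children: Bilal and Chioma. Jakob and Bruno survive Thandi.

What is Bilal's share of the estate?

The entire $80,000 passes to the siblings and their issue.
Counting each half-blood sibling's line as half a unit, there are 2 units in $80,000, so one unit is $40,000. Whole-blood lines (Bruno) take $40,000 each; half-blood lines (Jakob and Zainab) take $20,000 each.
Zainab's share ($20,000) is divided into 2 shares of $10,000: Bilal and Chioma each take $10,000.

Bilal receives $10,000.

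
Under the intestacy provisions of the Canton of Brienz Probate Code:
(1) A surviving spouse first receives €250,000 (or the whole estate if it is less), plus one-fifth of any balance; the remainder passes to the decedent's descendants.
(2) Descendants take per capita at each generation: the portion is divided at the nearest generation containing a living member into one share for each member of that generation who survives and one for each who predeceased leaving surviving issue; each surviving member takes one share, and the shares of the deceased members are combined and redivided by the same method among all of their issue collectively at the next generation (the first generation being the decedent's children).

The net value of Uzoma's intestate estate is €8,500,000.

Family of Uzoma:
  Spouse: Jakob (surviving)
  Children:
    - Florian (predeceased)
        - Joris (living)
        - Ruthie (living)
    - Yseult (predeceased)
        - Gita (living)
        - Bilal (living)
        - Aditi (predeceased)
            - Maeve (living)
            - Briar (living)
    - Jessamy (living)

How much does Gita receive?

Jakob first takes €250,000, leaving a balance of €8,250,000. Jakob then takes one-fifth of the balance (€1,650,000), for a total of €1,900,000. The remaining €6,600,000 passes to the descendants.
The descendants' portion (€6,600,000) is divided at the children's generation into 3 shares of €2,200,000. Jessamy takes €2,200,000. The 2 shares of the deceased (Florian and Yseult) are combined into a pool of €4,400,000.
That pool (€4,400,000) is divided at the grandchildren's generation into 5 shares of €880,000. Joris, Ruthie, Gita, and Bilal each take €880,000. The remaining share for the deceased Aditi (€880,000) is carried to the next generation.
That pool (€880,000) is divided at the great-grandchildren's generation equally among Maeve and Briar: €440,000 each.

Gita receives €880,000.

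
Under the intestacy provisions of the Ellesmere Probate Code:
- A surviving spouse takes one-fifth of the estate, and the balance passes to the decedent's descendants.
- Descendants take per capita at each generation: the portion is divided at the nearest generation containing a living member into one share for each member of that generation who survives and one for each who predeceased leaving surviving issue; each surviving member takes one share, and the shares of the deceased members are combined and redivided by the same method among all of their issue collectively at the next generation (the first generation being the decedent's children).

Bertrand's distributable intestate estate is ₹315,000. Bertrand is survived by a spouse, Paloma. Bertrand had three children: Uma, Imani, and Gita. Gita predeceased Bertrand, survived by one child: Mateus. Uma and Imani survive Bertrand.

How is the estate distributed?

Paloma takes one-fifth of ₹315,000 = ₹63,000. The remaining ₹252,000 passes to the descendants.
The descendants' portion (₹252,000) is divided at the children's generation into 3 shares of ₹84,000. Uma and Imani each take ₹84,000. The remaining share for the deceased Gita (₹84,000) is carried to the next generation.
That pool (₹84,000) passes entirely to Mateus, the sole taker at the grandchildren's generation.

Paloma: ₹63,000; Uma: ₹84,000; Imani: ₹84,000; Mateus: ₹84,000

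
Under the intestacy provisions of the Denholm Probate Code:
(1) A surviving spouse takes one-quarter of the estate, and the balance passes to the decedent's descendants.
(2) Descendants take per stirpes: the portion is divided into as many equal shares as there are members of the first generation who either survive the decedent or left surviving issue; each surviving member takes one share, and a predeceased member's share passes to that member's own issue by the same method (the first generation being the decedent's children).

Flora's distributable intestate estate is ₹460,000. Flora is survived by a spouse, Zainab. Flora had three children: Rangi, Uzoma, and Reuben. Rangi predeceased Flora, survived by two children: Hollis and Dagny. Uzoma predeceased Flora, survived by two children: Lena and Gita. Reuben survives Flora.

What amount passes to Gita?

Gita receives ₹57,500.

Zainab takes one-quarter of ₹460,000 = ₹115,000. The remaining ₹345,000 passes to the descendants.
The descendants' portion (₹345,000) is divided into 3 shares of ₹115,000: Reuben takes ₹115,000; Rangi's ₹115,000 share passes to Rangi's issue; Uzoma's ₹115,000 share passes to Uzoma's issue.
Rangi's share (₹115,000) is divided into 2 shares of ₹57,500: Hollis and Dagny each take ₹57,500.
Uzoma's share (₹115,000) is divided into 2 shares of ₹57,500: Lena and Gita each take ₹57,500.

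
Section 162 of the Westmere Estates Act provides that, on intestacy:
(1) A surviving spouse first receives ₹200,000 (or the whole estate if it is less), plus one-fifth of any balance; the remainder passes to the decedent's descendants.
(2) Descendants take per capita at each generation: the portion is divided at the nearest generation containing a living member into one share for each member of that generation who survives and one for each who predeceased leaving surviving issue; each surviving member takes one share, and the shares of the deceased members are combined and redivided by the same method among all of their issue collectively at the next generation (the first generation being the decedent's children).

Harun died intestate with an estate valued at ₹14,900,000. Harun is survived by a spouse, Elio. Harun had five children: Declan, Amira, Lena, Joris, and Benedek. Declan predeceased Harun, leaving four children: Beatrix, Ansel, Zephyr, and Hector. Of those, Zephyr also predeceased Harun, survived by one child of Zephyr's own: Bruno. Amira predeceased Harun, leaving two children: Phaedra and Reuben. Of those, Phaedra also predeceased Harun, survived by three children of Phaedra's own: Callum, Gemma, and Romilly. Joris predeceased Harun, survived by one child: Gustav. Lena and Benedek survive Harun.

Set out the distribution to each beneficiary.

Elio: ₹3,140,000; Beatrix: ₹1,008,000; Ansel: ₹1,008,000; Bruno: ₹504,000; Hector: ₹1,008,000; Callum: ₹504,000; Gemma: ₹504,000; Romilly: ₹504,000; Reuben: ₹1,008,000; Lena: ₹2,352,000; Gustav: ₹1,008,000; Benedek: ₹2,352,000

Elio first takes ₹200,000, leaving a balance of ₹14,700,000. Elio then takes one-fifth of the balance (₹2,940,000), for a total of ₹3,140,000. The remaining ₹11,760,000 passes to the descendants.
The descendants' portion (₹11,760,000) is divided at the children's generation into 5 shares of ₹2,352,000. Lena and Benedek each take ₹2,352,000. The 3 shares of the deceased (Declan, Amira, and Joris) are combined into a pool of ₹7,056,000.
That pool (₹7,056,000) is divided at the grandchildren's generation into 7 shares of ₹1,008,000. Beatrix, Ansel, Hector, Reuben, and Gustav each take ₹1,008,000. The 2 shares of the deceased (Zephyr and Phaedra) are combined into a pool of ₹2,016,000.
That pool (₹2,016,000) is divided at the great-grandchildren's generation equally among Bruno, Callum, Gemma, and Romilly: ₹504,000 each.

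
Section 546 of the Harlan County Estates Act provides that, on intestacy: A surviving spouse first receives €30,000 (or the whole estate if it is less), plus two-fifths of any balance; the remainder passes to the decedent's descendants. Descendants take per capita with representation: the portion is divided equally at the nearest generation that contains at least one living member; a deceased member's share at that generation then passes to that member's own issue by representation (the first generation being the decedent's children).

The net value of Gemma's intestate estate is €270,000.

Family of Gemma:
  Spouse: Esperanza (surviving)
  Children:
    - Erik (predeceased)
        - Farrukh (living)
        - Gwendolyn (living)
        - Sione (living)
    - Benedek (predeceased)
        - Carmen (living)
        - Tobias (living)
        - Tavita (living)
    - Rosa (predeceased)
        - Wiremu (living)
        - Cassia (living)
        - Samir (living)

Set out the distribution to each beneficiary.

Esperanza: €126,000; Farrukh: €16,000; Gwendolyn: €16,000; Sione: €16,000; Carmen: €16,000; Tobias: €16,000; Tavita: €16,000; Wiremu: €16,000; Cassia: €16,000; Samir: €16,000

Esperanza first takes €30,000, leaving a balance of €240,000. Esperanza then takes two-fifths of the balance (€96,000), for a total of €126,000. The remaining €144,000 passes to the descendants.
No child survives, so the initial division is made at the grandchildren's generation.
The descendants' portion (€144,000) is divided into 9 shares of €16,000: Farrukh, Gwendolyn, Sione, Carmen, Tobias, Tavita, Wiremu, Cassia, and Samir each take €16,000.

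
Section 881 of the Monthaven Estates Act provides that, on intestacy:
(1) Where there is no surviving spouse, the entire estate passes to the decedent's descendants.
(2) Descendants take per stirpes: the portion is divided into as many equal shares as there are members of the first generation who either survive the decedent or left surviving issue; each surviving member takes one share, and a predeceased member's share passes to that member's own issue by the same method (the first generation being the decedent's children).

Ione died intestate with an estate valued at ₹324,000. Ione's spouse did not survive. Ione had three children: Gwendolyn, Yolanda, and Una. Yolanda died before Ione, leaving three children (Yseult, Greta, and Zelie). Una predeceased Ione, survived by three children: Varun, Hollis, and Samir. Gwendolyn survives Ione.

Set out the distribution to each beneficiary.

The entire ₹324,000 passes to the descendants.
That amount (₹324,000) is divided into 3 shares of ₹108,000: Gwendolyn takes ₹108,000; Yolanda's ₹108,000 share passes to Yolanda's issue; Una's ₹108,000 share passes to Una's issue.
Yolanda's share (₹108,000) is divided into 3 shares of ₹36,000: Yseult, Greta, and Zelie each take ₹36,000.
Una's share (₹108,000) is divided into 3 shares of ₹36,000: Varun, Hollis, and Samir each take ₹36,000.

Gwendolyn: ₹108,000; Yseult: ₹36,000; Greta: ₹36,000; Zelie: ₹36,000; Varun: ₹36,000; Hollis: ₹36,000; Samir: ₹36,000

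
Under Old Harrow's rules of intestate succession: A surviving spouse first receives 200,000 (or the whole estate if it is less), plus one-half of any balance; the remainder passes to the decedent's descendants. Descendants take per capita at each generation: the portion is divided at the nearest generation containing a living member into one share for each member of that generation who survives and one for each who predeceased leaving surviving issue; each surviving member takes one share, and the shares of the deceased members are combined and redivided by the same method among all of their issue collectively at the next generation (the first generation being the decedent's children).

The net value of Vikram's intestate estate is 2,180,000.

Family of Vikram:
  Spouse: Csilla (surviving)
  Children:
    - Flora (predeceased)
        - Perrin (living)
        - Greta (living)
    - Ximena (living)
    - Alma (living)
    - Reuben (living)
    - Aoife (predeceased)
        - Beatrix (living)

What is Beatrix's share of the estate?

Beatrix receives 132,000.

Csilla first takes 200,000, leaving a balance of 1,980,000. Csilla then takes one-half of the balance (990,000), for a total of 1,190,000. The remaining 990,000 passes to the descendants.
The descendants' portion (990,000) is divided at the children's generation into 5 shares of 198,000. Ximena, Alma, and Reuben each take 198,000. The 2 shares of the deceased (Flora and Aoife) are combined into a pool of 396,000.
That pool (396,000) is divided at the grandchildren's generation equally among Perrin, Greta, and Beatrix: 132,000 each.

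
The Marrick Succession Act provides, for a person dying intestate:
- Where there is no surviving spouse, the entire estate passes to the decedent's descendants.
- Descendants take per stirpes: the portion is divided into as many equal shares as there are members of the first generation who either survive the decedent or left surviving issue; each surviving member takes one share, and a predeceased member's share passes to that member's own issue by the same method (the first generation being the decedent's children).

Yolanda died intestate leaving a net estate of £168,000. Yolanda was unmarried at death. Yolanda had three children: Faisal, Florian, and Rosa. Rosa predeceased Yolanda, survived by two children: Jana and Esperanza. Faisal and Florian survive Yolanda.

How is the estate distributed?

The entire £168,000 passes to the descendants.
That amount (£168,000) is divided into 3 shares of £56,000: Faisal and Florian each take £56,000; Rosa's £56,000 share passes to Rosa's issue.
Rosa's share (£56,000) is divided into 2 shares of £28,000: Jana and Esperanza each take £28,000.

Faisal: £56,000; Florian: £56,000; Jana: £28,000; Esperanza: £28,000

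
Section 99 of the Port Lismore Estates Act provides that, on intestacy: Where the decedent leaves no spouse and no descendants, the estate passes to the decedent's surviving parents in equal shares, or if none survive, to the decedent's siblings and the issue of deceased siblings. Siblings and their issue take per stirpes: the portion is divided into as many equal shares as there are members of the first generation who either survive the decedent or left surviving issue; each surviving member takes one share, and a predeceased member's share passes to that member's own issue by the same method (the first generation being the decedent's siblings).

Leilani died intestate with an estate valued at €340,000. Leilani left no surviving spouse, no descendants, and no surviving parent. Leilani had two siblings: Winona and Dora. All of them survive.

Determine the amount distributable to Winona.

Winona receives €170,000.

The entire €340,000 passes to the siblings and their issue.
That amount (€340,000) is divided into 2 shares of €170,000: Winona and Dora each take €170,000.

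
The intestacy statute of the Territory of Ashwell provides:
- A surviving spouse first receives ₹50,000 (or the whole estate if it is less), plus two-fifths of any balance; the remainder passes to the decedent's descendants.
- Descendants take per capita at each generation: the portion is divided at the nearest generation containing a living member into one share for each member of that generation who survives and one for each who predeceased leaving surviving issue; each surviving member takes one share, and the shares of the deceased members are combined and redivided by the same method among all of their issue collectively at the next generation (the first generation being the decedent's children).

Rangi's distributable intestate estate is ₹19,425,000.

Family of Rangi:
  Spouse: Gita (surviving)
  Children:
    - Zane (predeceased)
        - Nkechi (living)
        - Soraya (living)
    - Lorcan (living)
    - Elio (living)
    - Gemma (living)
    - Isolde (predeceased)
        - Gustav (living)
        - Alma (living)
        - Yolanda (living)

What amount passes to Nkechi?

Nkechi receives ₹930,000.

Gita first takes ₹50,000, leaving a balance of ₹19,375,000. Gita then takes two-fifths of the balance (₹7,750,000), for a total of ₹7,800,000. The remaining ₹11,625,000 passes to the descendants.
The descendants' portion (₹11,625,000) is divided at the children's generation into 5 shares of ₹2,325,000. Lorcan, Elio, and Gemma each take ₹2,325,000. The 2 shares of the deceased (Zane and Isolde) are combined into a pool of ₹4,650,000.
That pool (₹4,650,000) is divided at the grandchildren's generation equally among Nkechi, Soraya, Gustav, Alma, and Yolanda: ₹930,000 each.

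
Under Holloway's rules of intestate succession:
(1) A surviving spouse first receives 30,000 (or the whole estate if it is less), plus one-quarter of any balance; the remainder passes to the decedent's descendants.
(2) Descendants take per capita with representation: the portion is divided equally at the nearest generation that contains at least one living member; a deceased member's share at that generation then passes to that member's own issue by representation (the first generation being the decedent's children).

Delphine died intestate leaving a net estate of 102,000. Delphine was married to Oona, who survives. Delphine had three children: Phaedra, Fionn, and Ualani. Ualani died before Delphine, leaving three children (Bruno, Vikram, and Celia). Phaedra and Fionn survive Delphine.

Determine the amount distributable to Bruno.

Oona first takes 30,000, leaving a balance of 72,000. Oona then takes one-quarter of the balance (18,000), for a total of 48,000. The remaining 54,000 passes to the descendants.
The descendants' portion (54,000) is divided into 3 shares of 18,000: Phaedra and Fionn each take 18,000; Ualani's 18,000 share passes to Ualani's issue.
Ualani's share (18,000) is divided into 3 shares of 6,000: Bruno, Vikram, and Celia each take 6,000.

Bruno receives 6,000.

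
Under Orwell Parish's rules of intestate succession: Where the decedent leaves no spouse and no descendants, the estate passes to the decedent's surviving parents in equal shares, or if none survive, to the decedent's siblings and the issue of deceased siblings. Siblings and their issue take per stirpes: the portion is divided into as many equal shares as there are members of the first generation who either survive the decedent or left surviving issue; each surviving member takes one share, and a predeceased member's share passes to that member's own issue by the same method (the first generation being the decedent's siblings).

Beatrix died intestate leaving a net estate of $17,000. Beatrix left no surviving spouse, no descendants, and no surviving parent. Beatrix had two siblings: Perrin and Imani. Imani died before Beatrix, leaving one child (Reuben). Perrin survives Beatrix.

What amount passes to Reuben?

The entire $17,000 passes to the siblings and their issue.
That amount ($17,000) is divided into 2 shares of $8,500: Perrin takes $8,500; Imani's $8,500 share passes to Imani's issue.
Imani's share ($8,500) passes entirely to Reuben.

Reuben receives $8,500.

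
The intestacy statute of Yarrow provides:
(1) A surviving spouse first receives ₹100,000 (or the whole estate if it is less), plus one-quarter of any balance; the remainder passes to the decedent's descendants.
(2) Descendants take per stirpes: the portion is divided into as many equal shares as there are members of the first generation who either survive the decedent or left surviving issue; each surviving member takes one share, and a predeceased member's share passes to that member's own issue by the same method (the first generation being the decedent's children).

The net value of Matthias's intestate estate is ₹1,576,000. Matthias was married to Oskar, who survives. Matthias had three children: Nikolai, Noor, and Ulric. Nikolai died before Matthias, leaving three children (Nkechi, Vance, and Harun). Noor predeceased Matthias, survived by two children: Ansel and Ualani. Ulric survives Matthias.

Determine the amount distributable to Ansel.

Oskar first takes ₹100,000, leaving a balance of ₹1,476,000. Oskar then takes one-quarter of the balance (₹369,000), for a total of ₹469,000. The remaining ₹1,107,000 passes to the descendants.
The descendants' portion (₹1,107,000) is divided into 3 shares of ₹369,000: Ulric takes ₹369,000; Nikolai's ₹369,000 share passes to Nikolai's issue; Noor's ₹369,000 share passes to Noor's issue.
Nikolai's share (₹369,000) is divided into 3 shares of ₹123,000: Nkechi, Vance, and Harun each take ₹123,000.
Noor's share (₹369,000) is divided into 2 shares of ₹184,500: Ansel and Ualani each take ₹184,500.

Ansel receives ₹184,500.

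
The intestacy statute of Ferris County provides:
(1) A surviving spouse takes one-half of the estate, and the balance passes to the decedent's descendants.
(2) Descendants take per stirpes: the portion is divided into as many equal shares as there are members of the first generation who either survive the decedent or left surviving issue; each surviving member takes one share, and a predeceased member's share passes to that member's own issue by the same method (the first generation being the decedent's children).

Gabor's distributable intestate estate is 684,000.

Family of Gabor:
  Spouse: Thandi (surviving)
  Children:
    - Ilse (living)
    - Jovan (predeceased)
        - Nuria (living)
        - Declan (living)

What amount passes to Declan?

Declan receives 85,500.

Thandi takes one-half of 684,000 = 342,000. The remaining 342,000 passes to the descendants.
The descendants' portion (342,000) is divided into 2 shares of 171,000: Ilse takes 171,000; Jovan's 171,000 share passes to Jovan's issue.
Jovan's share (171,000) is divided into 2 shares of 85,500: Nuria and Declan each take 85,500.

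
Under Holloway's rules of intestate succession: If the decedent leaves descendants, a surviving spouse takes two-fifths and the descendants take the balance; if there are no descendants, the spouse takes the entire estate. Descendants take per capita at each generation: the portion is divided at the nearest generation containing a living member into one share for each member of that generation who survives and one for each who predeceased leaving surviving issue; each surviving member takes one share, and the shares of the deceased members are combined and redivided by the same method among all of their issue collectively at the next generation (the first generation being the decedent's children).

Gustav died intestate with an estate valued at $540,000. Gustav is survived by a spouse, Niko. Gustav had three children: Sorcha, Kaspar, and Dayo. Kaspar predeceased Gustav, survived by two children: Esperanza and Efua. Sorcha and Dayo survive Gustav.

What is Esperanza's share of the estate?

Esperanza receives $54,000.

Niko takes two-fifths of $540,000 = $216,000. The remaining $324,000 passes to the descendants.
The descendants' portion ($324,000) is divided at the children's generation into 3 shares of $108,000. Sorcha and Dayo each take $108,000. The remaining share for the deceased Kaspar ($108,000) is carried to the next generation.
That pool ($108,000) is divided at the grandchildren's generation equally among Esperanza and Efua: $54,000 each.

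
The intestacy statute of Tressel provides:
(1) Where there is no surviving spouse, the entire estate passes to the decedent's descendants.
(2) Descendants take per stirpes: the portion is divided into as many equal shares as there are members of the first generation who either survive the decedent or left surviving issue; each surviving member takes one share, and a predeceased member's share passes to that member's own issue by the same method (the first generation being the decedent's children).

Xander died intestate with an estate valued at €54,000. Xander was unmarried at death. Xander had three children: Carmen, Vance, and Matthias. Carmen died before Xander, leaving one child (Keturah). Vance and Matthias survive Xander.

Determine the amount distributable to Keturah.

Keturah receives €18,000.

The entire €54,000 passes to the descendants.
That amount (€54,000) is divided into 3 shares of €18,000: Vance and Matthias each take €18,000; Carmen's €18,000 share passes to Carmen's issue.
Carmen's share (€18,000) passes entirely to Keturah.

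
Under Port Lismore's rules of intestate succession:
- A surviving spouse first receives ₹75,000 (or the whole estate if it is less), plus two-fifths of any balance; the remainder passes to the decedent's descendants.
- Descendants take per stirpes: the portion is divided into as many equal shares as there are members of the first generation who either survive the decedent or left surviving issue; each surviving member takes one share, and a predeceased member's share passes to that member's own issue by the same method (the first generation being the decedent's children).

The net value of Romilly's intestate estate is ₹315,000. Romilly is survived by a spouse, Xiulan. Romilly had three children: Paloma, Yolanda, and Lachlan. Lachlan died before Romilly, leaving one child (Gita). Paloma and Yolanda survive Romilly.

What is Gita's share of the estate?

Gita receives ₹48,000.

Xiulan first takes ₹75,000, leaving a balance of ₹240,000. Xiulan then takes two-fifths of the balance (₹96,000), for a total of ₹171,000. The remaining ₹144,000 passes to the descendants.
The descendants' portion (₹144,000) is divided into 3 shares of ₹48,000: Paloma and Yolanda each take ₹48,000; Lachlan's ₹48,000 share passes to Lachlan's issue.
Lachlan's share (₹48,000) passes entirely to Gita.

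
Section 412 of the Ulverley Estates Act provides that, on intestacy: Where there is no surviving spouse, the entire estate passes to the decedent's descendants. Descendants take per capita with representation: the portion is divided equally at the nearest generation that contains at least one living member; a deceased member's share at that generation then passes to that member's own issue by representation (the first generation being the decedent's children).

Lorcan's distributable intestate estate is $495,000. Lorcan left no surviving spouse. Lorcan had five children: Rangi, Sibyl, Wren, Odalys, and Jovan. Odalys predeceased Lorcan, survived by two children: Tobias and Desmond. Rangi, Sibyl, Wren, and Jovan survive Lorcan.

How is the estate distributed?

The entire $495,000 passes to the descendants.
That amount ($495,000) is divided into 5 shares of $99,000: Rangi, Sibyl, Wren, and Jovan each take $99,000; Odalys's $99,000 share passes to Odalys's issue.
Odalys's share ($99,000) is divided into 2 shares of $49,500: Tobias and Desmond each take $49,500.

Rangi: $99,000; Sibyl: $99,000; Wren: $99,000; Tobias: $49,500; Desmond: $49,500; Jovan: $99,000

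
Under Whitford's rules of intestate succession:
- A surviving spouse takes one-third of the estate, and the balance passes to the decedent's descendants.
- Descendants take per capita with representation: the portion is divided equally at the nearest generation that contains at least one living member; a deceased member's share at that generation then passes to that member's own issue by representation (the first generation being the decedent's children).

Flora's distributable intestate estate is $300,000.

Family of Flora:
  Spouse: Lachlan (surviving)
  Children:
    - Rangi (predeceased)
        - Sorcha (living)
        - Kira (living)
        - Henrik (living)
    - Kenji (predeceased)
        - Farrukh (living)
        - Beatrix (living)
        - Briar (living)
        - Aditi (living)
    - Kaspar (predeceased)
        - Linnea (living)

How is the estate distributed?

Lachlan: $100,000; Sorcha: $25,000; Kira: $25,000; Henrik: $25,000; Farrukh: $25,000; Beatrix: $25,000; Briar: $25,000; Aditi: $25,000; Linnea: $25,000

Lachlan takes one-third of $300,000 = $100,000. The remaining $200,000 passes to the descendants.
No child survives, so the initial division is made at the grandchildren's generation.
The descendants' portion ($200,000) is divided into 8 shares of $25,000: Sorcha, Kira, Henrik, Farrukh, Beatrix, Briar, Aditi, and Linnea each take $25,000.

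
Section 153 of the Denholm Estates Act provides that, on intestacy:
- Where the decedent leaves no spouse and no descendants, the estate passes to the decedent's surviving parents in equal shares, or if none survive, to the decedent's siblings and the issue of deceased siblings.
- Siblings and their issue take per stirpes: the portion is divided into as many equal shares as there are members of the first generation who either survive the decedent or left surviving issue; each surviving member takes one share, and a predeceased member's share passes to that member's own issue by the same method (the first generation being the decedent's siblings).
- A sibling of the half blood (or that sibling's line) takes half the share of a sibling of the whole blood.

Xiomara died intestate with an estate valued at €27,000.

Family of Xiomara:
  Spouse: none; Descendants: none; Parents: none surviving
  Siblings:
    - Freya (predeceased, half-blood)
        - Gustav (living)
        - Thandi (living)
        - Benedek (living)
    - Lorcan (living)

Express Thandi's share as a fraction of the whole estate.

The entire €27,000 passes to the siblings and their issue.
Counting each half-blood sibling's line as half a unit, there are 3/2 units in €27,000, so one unit is €18,000. Whole-blood lines (Lorcan) take €18,000 each; half-blood lines (Freya) take €9,000 each.
Freya's share (€9,000) is divided into 3 shares of €3,000: Gustav, Thandi, and Benedek each take €3,000.

Thandi receives 1/9 of the estate.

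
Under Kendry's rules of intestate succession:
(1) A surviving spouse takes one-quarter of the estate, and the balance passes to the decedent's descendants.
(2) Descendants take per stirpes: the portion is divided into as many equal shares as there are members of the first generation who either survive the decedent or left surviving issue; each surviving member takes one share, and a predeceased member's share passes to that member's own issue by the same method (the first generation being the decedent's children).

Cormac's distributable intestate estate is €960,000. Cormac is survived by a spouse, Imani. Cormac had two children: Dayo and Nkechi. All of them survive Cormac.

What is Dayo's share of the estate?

Dayo receives €360,000.

Imani takes one-quarter of €960,000 = €240,000. The remaining €720,000 passes to the descendants.
The descendants' portion (€720,000) is divided into 2 shares of €360,000: Dayo and Nkechi each take €360,000.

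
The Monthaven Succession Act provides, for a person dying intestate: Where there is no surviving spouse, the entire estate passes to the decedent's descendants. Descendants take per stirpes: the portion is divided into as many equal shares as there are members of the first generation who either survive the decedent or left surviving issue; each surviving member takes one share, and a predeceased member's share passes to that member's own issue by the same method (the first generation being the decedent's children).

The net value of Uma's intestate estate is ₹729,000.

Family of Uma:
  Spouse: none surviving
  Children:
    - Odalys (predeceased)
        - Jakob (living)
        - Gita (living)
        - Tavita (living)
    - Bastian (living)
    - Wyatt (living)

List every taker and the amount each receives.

Jakob: ₹81,000; Gita: ₹81,000; Tavita: ₹81,000; Bastian: ₹243,000; Wyatt: ₹243,000

The entire ₹729,000 passes to the descendants.
That amount (₹729,000) is divided into 3 shares of ₹243,000: Bastian and Wyatt each take ₹243,000; Odalys's ₹243,000 share passes to Odalys's issue.
Odalys's share (₹243,000) is divided into 3 shares of ₹81,000: Jakob, Gita, and Tavita each take ₹81,000.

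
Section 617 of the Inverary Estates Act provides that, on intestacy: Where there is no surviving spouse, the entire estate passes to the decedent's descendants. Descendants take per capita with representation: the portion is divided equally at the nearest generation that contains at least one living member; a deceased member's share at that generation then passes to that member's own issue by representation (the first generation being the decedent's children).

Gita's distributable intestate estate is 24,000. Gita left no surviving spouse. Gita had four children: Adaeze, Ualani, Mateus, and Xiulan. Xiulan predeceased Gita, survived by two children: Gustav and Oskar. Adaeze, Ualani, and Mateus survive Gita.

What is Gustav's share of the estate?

The entire 24,000 passes to the descendants.
That amount (24,000) is divided into 4 shares of 6,000: Adaeze, Ualani, and Mateus each take 6,000; Xiulan's 6,000 share passes to Xiulan's issue.
Xiulan's share (6,000) is divided into 2 shares of 3,000: Gustav and Oskar each take 3,000.

Gustav receives 3,000.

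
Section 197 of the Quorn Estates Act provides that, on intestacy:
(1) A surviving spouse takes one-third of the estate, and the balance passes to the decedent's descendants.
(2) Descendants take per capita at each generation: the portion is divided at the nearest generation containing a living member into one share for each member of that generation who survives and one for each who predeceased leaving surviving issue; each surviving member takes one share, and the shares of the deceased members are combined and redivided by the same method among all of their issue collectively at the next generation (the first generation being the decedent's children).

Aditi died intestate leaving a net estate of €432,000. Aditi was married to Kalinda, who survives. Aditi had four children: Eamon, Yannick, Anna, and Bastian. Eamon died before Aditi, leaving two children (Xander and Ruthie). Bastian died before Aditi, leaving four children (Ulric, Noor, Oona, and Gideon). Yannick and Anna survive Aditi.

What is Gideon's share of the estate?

Kalinda takes one-third of €432,000 = €144,000. The remaining €288,000 passes to the descendants.
The descendants' portion (€288,000) is divided at the children's generation into 4 shares of €72,000. Yannick and Anna each take €72,000. The 2 shares of the deceased (Eamon and Bastian) are combined into a pool of €144,000.
That pool (€144,000) is divided at the grandchildren's generation equally among Xander, Ruthie, Ulric, Noor, Oona, and Gideon: €24,000 each.

Gideon receives €24,000.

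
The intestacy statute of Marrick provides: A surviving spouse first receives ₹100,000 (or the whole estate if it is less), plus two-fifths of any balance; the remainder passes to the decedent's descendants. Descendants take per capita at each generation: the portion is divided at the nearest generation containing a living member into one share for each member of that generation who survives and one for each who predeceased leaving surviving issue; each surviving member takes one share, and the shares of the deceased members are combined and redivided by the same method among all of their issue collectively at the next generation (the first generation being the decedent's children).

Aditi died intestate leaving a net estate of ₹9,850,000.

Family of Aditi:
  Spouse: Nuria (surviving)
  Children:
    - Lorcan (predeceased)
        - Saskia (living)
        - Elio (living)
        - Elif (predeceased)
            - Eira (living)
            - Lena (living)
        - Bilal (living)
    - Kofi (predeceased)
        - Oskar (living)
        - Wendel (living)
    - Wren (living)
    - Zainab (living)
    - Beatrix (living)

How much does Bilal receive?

Bilal receives ₹390,000.

Nuria first takes ₹100,000, leaving a balance of ₹9,750,000. Nuria then takes two-fifths of the balance (₹3,900,000), for a total of ₹4,000,000. The remaining ₹5,850,000 passes to the descendants.
The descendants' portion (₹5,850,000) is divided at the children's generation into 5 shares of ₹1,170,000. Wren, Zainab, and Beatrix each take ₹1,170,000. The 2 shares of the deceased (Lorcan and Kofi) are combined into a pool of ₹2,340,000.
That pool (₹2,340,000) is divided at the grandchildren's generation into 6 shares of ₹390,000. Saskia, Elio, Bilal, Oskar, and Wendel each take ₹390,000. The remaining share for the deceased Elif (₹390,000) is carried to the next generation.
That pool (₹390,000) is divided at the great-grandchildren's generation equally among Eira and Lena: ₹195,000 each.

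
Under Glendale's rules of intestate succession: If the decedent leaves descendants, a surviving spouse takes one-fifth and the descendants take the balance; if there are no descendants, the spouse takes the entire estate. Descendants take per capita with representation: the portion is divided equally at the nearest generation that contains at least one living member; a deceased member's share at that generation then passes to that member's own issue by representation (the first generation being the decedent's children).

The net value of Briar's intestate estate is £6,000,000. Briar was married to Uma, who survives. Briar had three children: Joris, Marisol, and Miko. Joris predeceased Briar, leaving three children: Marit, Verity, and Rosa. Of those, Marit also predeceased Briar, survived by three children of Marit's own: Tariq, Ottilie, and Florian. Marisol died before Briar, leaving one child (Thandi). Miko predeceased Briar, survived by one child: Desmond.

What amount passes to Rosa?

Rosa receives £960,000.

Uma takes one-fifth of £6,000,000 = £1,200,000. The remaining £4,800,000 passes to the descendants.
No child survives, so the initial division is made at the grandchildren's generation.
The descendants' portion (£4,800,000) is divided into 5 shares of £960,000: Verity, Rosa, Thandi, and Desmond each take £960,000; Marit's £960,000 share passes to Marit's issue.
Marit's share (£960,000) is divided into 3 shares of £320,000: Tariq, Ottilie, and Florian each take £320,000.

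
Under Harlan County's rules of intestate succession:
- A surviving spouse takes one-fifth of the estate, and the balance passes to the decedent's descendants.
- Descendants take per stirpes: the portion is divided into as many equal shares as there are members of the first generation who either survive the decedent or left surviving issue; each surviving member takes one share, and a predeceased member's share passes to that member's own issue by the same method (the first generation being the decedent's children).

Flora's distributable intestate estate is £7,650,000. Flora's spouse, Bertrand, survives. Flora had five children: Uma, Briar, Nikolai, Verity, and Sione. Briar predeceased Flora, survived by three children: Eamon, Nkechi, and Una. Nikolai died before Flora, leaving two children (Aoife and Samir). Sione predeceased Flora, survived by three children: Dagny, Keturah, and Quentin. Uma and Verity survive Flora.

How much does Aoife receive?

Aoife receives £612,000.

Bertrand takes one-fifth of £7,650,000 = £1,530,000. The remaining £6,120,000 passes to the descendants.
The descendants' portion (£6,120,000) is divided into 5 shares of £1,224,000: Uma and Verity each take £1,224,000; Briar's £1,224,000 share passes to Briar's issue; Nikolai's £1,224,000 share passes to Nikolai's issue; Sione's £1,224,000 share passes to Sione's issue.
Briar's share (£1,224,000) is divided into 3 shares of £408,000: Eamon, Nkechi, and Una each take £408,000.
Nikolai's share (£1,224,000) is divided into 2 shares of £612,000: Aoife and Samir each take £612,000.
Sione's share (£1,224,000) is divided into 3 shares of £408,000: Dagny, Keturah, and Quentin each take £408,000.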